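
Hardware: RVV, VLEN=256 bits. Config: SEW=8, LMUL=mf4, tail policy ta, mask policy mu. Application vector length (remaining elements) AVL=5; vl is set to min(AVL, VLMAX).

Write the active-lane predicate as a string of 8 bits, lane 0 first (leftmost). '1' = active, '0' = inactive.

predicate = 11111000

lanes per group: 256·1/4/8 = 8
vl ← min(5, 8) = 5
bits (lane 0 leftmost): 11111000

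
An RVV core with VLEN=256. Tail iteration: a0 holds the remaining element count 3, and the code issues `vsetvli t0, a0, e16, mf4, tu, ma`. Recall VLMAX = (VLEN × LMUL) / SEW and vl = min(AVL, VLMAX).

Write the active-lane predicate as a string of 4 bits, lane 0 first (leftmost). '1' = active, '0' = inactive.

lanes per group: 256·1/4/16 = 4
AVL=3 ≤ VLMAX=4, so vl = 3
bits (lane 0 leftmost): 1110

predicate = 1110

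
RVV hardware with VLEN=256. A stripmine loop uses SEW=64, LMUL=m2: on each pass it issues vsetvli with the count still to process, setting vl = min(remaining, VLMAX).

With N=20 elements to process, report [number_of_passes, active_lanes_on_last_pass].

[iterations, last_vl] = [3, 4]

VLMAX = (256 × 2) / 64 = 8 lanes
N=20: ⌈20/8⌉ = 3 iters; last vl = 20 − 2×8 = 4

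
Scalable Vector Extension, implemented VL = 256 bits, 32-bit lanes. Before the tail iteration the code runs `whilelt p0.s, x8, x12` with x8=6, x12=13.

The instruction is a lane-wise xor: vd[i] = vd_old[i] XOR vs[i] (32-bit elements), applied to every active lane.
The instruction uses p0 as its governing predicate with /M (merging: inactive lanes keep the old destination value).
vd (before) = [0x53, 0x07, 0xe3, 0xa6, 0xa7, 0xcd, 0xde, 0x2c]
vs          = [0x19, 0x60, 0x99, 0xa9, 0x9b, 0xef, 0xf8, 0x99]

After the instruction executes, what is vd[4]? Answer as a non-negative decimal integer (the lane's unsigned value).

vd[4] = 60

lane count: 256 div 32 = 8
active while 6+j < 13, i.e. j ∈ [0,7) capped at 8 ⇒ 7
  i=0: xor(0x53,0x19) → 74
  i=1: xor(0x07,0x60) → 103
  i=2: xor(0xe3,0x99) → 122
  i=3: xor(0xa6,0xa9) → 15
  i=4: xor(0xa7,0x9b) → 60
  i=5: xor(0xcd,0xef) → 34
  i=6: xor(0xde,0xf8) → 38
  i=7: tail/keep → 44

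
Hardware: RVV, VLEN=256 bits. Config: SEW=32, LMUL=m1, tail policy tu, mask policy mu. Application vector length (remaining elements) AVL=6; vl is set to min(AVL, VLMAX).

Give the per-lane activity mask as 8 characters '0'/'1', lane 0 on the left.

lanes per group: 256·1/32 = 8
vl = min(AVL, VLMAX) = min(6, 8) = 6
bits (lane 0 leftmost): 11111100

predicate = 11111100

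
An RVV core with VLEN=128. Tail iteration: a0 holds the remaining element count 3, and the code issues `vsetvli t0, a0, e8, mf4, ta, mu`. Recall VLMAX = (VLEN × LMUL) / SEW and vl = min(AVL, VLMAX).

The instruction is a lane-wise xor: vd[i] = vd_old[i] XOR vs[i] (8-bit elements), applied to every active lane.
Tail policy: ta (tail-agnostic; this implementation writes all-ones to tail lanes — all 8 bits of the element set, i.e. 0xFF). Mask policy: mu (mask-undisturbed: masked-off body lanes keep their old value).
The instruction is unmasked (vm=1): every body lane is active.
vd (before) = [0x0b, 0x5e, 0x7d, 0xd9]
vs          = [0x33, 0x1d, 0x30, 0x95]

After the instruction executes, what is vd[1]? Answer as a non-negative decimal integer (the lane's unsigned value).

lanes per group: 128·1/4/8 = 4
vl ← min(3, 4) = 3
lane  0: xor(0x0b,0x33) ⇒ 0x38
lane  1: xor(0x5e,0x1d) ⇒ 0x43
lane  2: xor(0x7d,0x30) ⇒ 0x4d
lane  3: tail/ones ⇒ 0xff

vd[1] = 67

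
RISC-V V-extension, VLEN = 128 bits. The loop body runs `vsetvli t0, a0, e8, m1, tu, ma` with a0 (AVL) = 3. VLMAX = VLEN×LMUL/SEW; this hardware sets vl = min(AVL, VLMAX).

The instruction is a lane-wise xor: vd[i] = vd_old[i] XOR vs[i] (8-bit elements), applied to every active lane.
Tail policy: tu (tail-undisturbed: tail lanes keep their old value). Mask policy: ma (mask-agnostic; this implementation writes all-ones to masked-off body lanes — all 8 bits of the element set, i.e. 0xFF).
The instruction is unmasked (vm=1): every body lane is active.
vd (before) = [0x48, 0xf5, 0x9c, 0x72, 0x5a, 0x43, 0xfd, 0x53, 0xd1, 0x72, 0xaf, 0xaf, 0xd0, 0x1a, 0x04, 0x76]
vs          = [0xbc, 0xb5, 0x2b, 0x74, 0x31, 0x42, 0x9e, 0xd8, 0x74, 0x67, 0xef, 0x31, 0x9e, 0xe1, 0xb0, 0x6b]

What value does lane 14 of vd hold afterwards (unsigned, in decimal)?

lanes per group: 128·1/8 = 16
vl ← min(3, 16) = 3
[0] xor(0x48,0xbc) = 0xf4
[1] xor(0xf5,0xb5) = 0x40
[2] xor(0x9c,0x2b) = 0xb7
[3] tail/keep = 0x72
[4] tail/keep = 0x5a
[5] tail/keep = 0x43
[6] tail/keep = 0xfd
[7] tail/keep = 0x53
[8] tail/keep = 0xd1
[9] tail/keep = 0x72
[10] tail/keep = 0xaf
[11] tail/keep = 0xaf
[12] tail/keep = 0xd0
[13] tail/keep = 0x1a
[14] tail/keep = 0x04
[15] tail/keep = 0x76

vd[14] = 4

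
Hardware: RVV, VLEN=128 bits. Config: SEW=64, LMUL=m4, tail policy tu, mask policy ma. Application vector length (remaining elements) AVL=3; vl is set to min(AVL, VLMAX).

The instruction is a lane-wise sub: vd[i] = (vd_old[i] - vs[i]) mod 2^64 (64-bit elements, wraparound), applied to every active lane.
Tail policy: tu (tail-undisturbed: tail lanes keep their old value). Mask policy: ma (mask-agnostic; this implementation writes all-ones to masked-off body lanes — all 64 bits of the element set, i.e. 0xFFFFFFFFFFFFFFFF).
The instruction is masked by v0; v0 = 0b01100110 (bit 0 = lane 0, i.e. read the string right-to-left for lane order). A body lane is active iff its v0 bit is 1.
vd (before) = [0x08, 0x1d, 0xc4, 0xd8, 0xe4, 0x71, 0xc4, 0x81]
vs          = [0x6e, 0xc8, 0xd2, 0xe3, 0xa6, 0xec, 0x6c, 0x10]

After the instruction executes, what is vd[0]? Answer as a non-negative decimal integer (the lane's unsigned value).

VLMAX = (128 × 4) / 64 = 8 lanes
AVL=3 ≤ VLMAX=8, so vl = 3
lane  0: mask-off/ones ⇒ 0xffffffffffffffff
lane  1: sub(0x1d,0xc8) ⇒ 0xffffffffffffff55
lane  2: sub(0xc4,0xd2) ⇒ 0xfffffffffffffff2
lane  3: tail/keep ⇒ 0xd8
lane  4: tail/keep ⇒ 0xe4
lane  5: tail/keep ⇒ 0x71
lane  6: tail/keep ⇒ 0xc4
lane  7: tail/keep ⇒ 0x81

vd[0] = 18446744073709551615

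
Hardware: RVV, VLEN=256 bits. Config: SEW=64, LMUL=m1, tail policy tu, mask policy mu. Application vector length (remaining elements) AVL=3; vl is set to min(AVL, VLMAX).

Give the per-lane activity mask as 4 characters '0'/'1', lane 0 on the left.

predicate = 1110

VLMAX = VLEN×LMUL/SEW = 256×1/64 = 4
AVL=3 ≤ VLMAX=4, so vl = 3
bits (lane 0 leftmost): 1110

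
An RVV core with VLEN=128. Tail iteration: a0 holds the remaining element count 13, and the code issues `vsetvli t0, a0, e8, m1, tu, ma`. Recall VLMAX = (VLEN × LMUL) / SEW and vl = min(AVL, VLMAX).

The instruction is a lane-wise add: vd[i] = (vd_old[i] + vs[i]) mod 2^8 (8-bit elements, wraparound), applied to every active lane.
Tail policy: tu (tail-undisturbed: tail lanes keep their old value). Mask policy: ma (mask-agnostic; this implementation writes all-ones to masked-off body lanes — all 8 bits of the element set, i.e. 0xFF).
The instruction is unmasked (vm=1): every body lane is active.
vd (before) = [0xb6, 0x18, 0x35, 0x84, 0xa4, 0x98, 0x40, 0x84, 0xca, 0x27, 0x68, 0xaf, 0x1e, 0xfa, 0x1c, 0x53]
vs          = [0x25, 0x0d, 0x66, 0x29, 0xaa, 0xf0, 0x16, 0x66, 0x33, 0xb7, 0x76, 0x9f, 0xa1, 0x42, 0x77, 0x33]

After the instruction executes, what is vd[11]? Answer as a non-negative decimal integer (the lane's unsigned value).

VLMAX = (128 × 1) / 8 = 16 lanes
vl = min(AVL, VLMAX) = min(13, 16) = 13
vd[0] add(0xb6,0x25) -> 0xdb
vd[1] add(0x18,0x0d) -> 0x25
vd[2] add(0x35,0x66) -> 0x9b
vd[3] add(0x84,0x29) -> 0xad
vd[4] add(0xa4,0xaa) -> 0x4e
vd[5] add(0x98,0xf0) -> 0x88
vd[6] add(0x40,0x16) -> 0x56
vd[7] add(0x84,0x66) -> 0xea
vd[8] add(0xca,0x33) -> 0xfd
vd[9] add(0x27,0xb7) -> 0xde
vd[10] add(0x68,0x76) -> 0xde
vd[11] add(0xaf,0x9f) -> 0x4e
vd[12] add(0x1e,0xa1) -> 0xbf
vd[13] tail/keep -> 0xfa
vd[14] tail/keep -> 0x1c
vd[15] tail/keep -> 0x53

vd[11] = 78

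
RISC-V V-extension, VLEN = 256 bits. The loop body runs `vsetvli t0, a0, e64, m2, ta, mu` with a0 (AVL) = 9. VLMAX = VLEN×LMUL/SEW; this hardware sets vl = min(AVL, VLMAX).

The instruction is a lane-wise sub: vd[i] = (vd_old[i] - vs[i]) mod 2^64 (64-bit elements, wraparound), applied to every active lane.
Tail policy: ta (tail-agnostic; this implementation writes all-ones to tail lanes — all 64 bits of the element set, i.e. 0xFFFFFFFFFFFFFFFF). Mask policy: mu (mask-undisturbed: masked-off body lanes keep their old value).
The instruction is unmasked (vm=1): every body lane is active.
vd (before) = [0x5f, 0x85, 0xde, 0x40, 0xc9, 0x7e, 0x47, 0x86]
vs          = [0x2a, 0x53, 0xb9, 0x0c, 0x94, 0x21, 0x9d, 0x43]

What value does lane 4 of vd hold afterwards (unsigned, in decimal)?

vd[4] = 53

lanes per group: 256·2/64 = 8
vl = min(AVL, VLMAX) = min(9, 8) = 8
lane  0: sub(0x5f,0x2a) ⇒ 0x35
lane  1: sub(0x85,0x53) ⇒ 0x32
lane  2: sub(0xde,0xb9) ⇒ 0x25
lane  3: sub(0x40,0x0c) ⇒ 0x34
lane  4: sub(0xc9,0x94) ⇒ 0x35
lane  5: sub(0x7e,0x21) ⇒ 0x5d
lane  6: sub(0x47,0x9d) ⇒ 0xffffffffffffffaa
lane  7: sub(0x86,0x43) ⇒ 0x43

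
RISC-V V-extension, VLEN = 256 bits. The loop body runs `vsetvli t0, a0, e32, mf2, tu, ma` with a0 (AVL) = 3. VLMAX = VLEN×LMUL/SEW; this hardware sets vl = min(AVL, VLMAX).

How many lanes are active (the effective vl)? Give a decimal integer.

VLMAX = VLEN×LMUL/SEW = 256×1/2/32 = 4
vl = min(AVL, VLMAX) = min(3, 4) = 3

vl = 3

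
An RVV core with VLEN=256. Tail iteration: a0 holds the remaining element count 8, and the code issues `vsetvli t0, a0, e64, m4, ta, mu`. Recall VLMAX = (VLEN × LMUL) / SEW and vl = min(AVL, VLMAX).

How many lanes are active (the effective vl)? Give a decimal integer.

lanes per group: 256·4/64 = 16
vl = min(AVL, VLMAX) = min(8, 16) = 8

vl = 8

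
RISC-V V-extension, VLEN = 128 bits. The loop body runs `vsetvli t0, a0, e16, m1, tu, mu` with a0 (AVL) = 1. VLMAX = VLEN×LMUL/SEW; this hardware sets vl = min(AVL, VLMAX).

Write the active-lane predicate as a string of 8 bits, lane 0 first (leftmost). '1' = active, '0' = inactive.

VLMAX = (128 × 1) / 16 = 8 lanes
vl ← min(1, 8) = 1
bits (lane 0 leftmost): 10000000

predicate = 10000000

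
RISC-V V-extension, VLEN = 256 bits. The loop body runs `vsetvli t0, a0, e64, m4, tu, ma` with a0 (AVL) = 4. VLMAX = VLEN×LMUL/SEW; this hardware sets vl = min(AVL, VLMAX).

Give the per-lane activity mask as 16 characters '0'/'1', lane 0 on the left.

VLMAX = VLEN×LMUL/SEW = 256×4/64 = 16
vl ← min(4, 16) = 4
bits (lane 0 leftmost): 1111000000000000

predicate = 1111000000000000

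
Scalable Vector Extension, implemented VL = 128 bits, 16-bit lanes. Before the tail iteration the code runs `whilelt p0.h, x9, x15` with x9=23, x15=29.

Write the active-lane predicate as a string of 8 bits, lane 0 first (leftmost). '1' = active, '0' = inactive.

predicate = 11111100

register lanes = 128/16 = 8
active while 23+j < 29, i.e. j ∈ [0,6) capped at 8 ⇒ 6
bits (lane 0 leftmost): 11111100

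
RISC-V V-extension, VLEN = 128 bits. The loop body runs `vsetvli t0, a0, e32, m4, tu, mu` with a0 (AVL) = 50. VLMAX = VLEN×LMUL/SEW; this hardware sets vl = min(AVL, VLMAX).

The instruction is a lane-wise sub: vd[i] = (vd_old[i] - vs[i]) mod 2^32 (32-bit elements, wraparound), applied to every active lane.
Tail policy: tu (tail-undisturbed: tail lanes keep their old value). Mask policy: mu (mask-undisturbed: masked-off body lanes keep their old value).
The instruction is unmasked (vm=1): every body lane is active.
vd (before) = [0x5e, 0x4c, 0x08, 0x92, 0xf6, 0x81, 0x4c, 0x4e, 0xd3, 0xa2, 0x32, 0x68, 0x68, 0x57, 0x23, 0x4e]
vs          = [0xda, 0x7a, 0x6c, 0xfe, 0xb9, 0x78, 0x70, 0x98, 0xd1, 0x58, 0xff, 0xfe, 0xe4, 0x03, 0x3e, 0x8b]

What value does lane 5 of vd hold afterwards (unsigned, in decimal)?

VLMAX = (128 × 4) / 32 = 16 lanes
vl = min(AVL, VLMAX) = min(50, 16) = 16
lane  0: sub(0x5e,0xda) ⇒ 0xffffff84
lane  1: sub(0x4c,0x7a) ⇒ 0xffffffd2
lane  2: sub(0x08,0x6c) ⇒ 0xffffff9c
lane  3: sub(0x92,0xfe) ⇒ 0xffffff94
lane  4: sub(0xf6,0xb9) ⇒ 0x3d
lane  5: sub(0x81,0x78) ⇒ 0x09
lane  6: sub(0x4c,0x70) ⇒ 0xffffffdc
lane  7: sub(0x4e,0x98) ⇒ 0xffffffb6
lane  8: sub(0xd3,0xd1) ⇒ 0x02
lane  9: sub(0xa2,0x58) ⇒ 0x4a
lane 10: sub(0x32,0xff) ⇒ 0xffffff33
lane 11: sub(0x68,0xfe) ⇒ 0xffffff6a
lane 12: sub(0x68,0xe4) ⇒ 0xffffff84
lane 13: sub(0x57,0x03) ⇒ 0x54
lane 14: sub(0x23,0x3e) ⇒ 0xffffffe5
lane 15: sub(0x4e,0x8b) ⇒ 0xffffffc3

vd[5] = 9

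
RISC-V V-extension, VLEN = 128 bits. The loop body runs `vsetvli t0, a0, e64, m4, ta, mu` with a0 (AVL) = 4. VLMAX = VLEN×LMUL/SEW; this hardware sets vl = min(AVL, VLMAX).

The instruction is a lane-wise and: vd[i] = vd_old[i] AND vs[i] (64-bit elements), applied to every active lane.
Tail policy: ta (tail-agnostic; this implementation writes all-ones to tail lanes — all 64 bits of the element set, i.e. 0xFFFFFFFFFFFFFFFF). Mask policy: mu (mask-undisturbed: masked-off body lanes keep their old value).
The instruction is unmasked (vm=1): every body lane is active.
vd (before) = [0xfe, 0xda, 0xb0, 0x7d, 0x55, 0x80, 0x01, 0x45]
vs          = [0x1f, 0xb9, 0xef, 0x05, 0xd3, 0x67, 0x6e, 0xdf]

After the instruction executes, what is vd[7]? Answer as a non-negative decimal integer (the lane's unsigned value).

vd[7] = 18446744073709551615

VLMAX = (128 × 4) / 64 = 8 lanes
vl ← min(4, 8) = 4
vd[0] and(0xfe,0x1f) -> 0x1e
vd[1] and(0xda,0xb9) -> 0x98
vd[2] and(0xb0,0xef) -> 0xa0
vd[3] and(0x7d,0x05) -> 0x05
vd[4] tail/ones -> 0xffffffffffffffff
vd[5] tail/ones -> 0xffffffffffffffff
vd[6] tail/ones -> 0xffffffffffffffff
vd[7] tail/ones -> 0xffffffffffffffff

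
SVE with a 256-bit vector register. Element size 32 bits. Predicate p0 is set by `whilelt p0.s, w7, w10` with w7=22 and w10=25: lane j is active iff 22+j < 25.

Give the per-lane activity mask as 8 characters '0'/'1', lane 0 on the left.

predicate = 11100000

register lanes = 256/32 = 8
active while 22+j < 25, i.e. j ∈ [0,3) capped at 8 ⇒ 3
bits (lane 0 leftmost): 11100000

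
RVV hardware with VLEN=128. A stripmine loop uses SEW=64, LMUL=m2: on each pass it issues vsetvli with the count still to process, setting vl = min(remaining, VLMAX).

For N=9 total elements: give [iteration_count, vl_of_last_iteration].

VLMAX = VLEN×LMUL/SEW = 128×2/64 = 4
iterations = ceil(9/4) = 3; final-pass vl = 1

[iterations, last_vl] = [3, 1]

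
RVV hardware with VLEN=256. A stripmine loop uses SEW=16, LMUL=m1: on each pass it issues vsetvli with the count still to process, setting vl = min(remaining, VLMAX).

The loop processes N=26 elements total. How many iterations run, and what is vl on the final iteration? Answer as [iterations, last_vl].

[iterations, last_vl] = [2, 10]

lanes per group: 256·1/16 = 16
26 elements at 16/iter → 2 passes, remainder 10 on the last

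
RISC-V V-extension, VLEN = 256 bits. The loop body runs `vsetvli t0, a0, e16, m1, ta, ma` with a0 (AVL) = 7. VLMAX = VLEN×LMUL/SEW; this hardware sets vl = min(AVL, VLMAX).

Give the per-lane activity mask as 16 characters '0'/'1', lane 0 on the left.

VLMAX = VLEN×LMUL/SEW = 256×1/16 = 16
AVL=7 ≤ VLMAX=16, so vl = 7
bits (lane 0 leftmost): 1111111000000000

predicate = 1111111000000000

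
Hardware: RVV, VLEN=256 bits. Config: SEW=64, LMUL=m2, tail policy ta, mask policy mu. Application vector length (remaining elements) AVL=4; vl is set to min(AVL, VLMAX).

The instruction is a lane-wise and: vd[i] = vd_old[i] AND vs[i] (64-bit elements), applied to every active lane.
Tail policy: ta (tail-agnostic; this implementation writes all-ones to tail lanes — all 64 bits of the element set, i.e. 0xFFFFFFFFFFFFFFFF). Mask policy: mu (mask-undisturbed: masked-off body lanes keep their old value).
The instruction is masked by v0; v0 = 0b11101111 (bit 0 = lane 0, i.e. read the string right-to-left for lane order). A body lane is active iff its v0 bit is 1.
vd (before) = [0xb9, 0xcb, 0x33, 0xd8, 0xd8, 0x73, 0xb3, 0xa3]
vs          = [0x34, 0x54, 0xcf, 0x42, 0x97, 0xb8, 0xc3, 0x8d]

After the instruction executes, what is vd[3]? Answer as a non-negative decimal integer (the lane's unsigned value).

vd[3] = 64

VLMAX = (256 × 2) / 64 = 8 lanes
AVL=4 ≤ VLMAX=8, so vl = 4
lane  0: and(0xb9,0x34) ⇒ 0x30
lane  1: and(0xcb,0x54) ⇒ 0x40
lane  2: and(0x33,0xcf) ⇒ 0x03
lane  3: and(0xd8,0x42) ⇒ 0x40
lane  4: tail/ones ⇒ 0xffffffffffffffff
lane  5: tail/ones ⇒ 0xffffffffffffffff
lane  6: tail/ones ⇒ 0xffffffffffffffff
lane  7: tail/ones ⇒ 0xffffffffffffffff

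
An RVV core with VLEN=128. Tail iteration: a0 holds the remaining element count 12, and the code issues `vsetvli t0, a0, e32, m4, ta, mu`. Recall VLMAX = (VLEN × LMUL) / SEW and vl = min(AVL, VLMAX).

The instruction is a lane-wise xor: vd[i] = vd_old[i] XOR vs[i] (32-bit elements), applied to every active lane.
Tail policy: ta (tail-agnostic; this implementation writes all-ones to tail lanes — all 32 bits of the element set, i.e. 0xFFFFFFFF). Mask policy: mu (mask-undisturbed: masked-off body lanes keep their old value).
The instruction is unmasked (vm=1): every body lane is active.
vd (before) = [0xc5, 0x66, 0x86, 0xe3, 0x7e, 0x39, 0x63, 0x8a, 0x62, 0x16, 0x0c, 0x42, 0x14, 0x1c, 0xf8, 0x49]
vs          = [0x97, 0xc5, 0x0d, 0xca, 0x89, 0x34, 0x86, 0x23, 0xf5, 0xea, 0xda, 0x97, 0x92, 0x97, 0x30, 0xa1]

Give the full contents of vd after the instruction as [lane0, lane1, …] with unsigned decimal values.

VLMAX = VLEN×LMUL/SEW = 128×4/32 = 16
vl ← min(12, 16) = 12
vd[0] xor(0xc5,0x97) -> 0x52
vd[1] xor(0x66,0xc5) -> 0xa3
vd[2] xor(0x86,0x0d) -> 0x8b
vd[3] xor(0xe3,0xca) -> 0x29
vd[4] xor(0x7e,0x89) -> 0xf7
vd[5] xor(0x39,0x34) -> 0x0d
vd[6] xor(0x63,0x86) -> 0xe5
vd[7] xor(0x8a,0x23) -> 0xa9
vd[8] xor(0x62,0xf5) -> 0x97
vd[9] xor(0x16,0xea) -> 0xfc
vd[10] xor(0x0c,0xda) -> 0xd6
vd[11] xor(0x42,0x97) -> 0xd5
vd[12] tail/ones -> 0xffffffff
vd[13] tail/ones -> 0xffffffff
vd[14] tail/ones -> 0xffffffff
vd[15] tail/ones -> 0xffffffff

vd = [82, 163, 139, 41, 247, 13, 229, 169, 151, 252, 214, 213, 4294967295, 4294967295, 4294967295, 4294967295]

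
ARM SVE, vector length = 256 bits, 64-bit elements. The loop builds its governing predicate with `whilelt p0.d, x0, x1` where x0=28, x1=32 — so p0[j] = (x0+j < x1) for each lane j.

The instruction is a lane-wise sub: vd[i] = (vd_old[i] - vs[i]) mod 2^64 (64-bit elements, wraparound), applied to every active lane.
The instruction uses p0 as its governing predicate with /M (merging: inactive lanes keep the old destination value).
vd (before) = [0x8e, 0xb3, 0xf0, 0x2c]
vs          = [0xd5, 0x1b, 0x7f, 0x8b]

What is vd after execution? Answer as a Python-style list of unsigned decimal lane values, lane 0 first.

256-bit reg / 64-bit elem → 4 lanes
whilelt: lane j active iff 28+j < 32 → j < 4 → 4 active
lane  0: sub(0x8e,0xd5) ⇒ 0xffffffffffffffb9
lane  1: sub(0xb3,0x1b) ⇒ 0x98
lane  2: sub(0xf0,0x7f) ⇒ 0x71
lane  3: sub(0x2c,0x8b) ⇒ 0xffffffffffffffa1

vd = [18446744073709551545, 152, 113, 18446744073709551521]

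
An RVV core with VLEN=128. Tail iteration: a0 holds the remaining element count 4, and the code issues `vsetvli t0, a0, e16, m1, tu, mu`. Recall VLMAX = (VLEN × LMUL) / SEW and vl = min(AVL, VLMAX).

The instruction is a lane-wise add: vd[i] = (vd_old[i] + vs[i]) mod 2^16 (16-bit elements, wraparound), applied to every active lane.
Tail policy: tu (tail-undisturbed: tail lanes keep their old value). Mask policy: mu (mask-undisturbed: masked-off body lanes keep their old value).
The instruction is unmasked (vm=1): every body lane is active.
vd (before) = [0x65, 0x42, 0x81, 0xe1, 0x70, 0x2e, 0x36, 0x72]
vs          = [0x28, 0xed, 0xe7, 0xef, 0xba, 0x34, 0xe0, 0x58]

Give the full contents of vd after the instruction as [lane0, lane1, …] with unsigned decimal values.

vd = [141, 303, 360, 464, 112, 46, 54, 114]

lanes per group: 128·1/16 = 8
vl = min(AVL, VLMAX) = min(4, 8) = 4
vd[0] add(0x65,0x28) -> 0x8d
vd[1] add(0x42,0xed) -> 0x12f
vd[2] add(0x81,0xe7) -> 0x168
vd[3] add(0xe1,0xef) -> 0x1d0
vd[4] tail/keep -> 0x70
vd[5] tail/keep -> 0x2e
vd[6] tail/keep -> 0x36
vd[7] tail/keep -> 0x72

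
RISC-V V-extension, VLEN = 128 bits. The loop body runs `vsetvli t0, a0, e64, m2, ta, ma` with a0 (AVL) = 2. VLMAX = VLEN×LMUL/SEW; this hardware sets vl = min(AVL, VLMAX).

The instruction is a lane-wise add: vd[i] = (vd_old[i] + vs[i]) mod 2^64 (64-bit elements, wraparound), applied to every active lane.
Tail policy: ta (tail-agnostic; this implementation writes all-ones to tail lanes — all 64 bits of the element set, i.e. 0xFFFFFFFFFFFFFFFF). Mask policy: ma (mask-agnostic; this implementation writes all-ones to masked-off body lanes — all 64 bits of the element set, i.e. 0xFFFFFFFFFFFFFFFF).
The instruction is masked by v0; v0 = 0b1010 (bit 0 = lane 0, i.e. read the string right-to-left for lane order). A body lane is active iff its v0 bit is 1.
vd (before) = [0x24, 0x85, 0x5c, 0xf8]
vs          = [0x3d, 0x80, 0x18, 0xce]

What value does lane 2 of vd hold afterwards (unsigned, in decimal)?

VLMAX = (128 × 2) / 64 = 4 lanes
vl ← min(2, 4) = 2
lane  0: mask-off/ones ⇒ 0xffffffffffffffff
lane  1: add(0x85,0x80) ⇒ 0x105
lane  2: tail/ones ⇒ 0xffffffffffffffff
lane  3: tail/ones ⇒ 0xffffffffffffffff

vd[2] = 18446744073709551615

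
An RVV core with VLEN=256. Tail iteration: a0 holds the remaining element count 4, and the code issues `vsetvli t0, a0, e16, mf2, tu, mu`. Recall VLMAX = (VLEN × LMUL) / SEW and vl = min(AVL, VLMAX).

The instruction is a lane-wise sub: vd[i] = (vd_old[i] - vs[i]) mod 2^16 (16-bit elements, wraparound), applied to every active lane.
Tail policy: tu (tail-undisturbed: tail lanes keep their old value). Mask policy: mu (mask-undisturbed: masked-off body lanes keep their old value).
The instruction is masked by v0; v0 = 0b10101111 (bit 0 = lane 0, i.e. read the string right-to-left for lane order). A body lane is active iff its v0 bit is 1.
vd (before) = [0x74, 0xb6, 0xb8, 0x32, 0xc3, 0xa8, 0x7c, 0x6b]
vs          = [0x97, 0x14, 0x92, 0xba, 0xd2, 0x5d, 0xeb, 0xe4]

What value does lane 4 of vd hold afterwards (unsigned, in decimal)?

vd[4] = 195

lanes per group: 256·1/2/16 = 8
AVL=4 ≤ VLMAX=8, so vl = 4
vd[0] sub(0x74,0x97) -> 0xffdd
vd[1] sub(0xb6,0x14) -> 0xa2
vd[2] sub(0xb8,0x92) -> 0x26
vd[3] sub(0x32,0xba) -> 0xff78
vd[4] tail/keep -> 0xc3
vd[5] tail/keep -> 0xa8
vd[6] tail/keep -> 0x7c
vd[7] tail/keep -> 0x6b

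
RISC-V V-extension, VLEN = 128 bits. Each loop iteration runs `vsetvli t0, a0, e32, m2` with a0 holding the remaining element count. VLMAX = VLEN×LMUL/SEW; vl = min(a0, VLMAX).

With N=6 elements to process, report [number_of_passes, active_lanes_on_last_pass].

[iterations, last_vl] = [1, 6]

VLMAX = (128 × 2) / 32 = 8 lanes
6 elements at 8/iter → 1 passes, remainder 6 on the last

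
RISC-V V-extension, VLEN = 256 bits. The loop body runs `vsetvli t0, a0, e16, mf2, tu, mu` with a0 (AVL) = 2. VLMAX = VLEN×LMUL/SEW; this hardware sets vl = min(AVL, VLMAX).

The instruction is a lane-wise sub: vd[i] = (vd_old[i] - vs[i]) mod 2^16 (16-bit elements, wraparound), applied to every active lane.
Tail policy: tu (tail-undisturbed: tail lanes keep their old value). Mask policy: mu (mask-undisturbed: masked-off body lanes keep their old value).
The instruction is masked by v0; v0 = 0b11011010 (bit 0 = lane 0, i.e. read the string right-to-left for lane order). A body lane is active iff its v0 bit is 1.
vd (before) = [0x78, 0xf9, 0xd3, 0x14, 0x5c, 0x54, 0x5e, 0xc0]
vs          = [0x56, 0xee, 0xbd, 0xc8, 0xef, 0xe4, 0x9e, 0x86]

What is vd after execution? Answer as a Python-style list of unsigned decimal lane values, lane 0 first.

vd = [120, 11, 211, 20, 92, 84, 94, 192]

VLMAX = (256 × 1/2) / 16 = 8 lanes
vl ← min(2, 8) = 2
  i=0: mask-off/keep → 120
  i=1: sub(0xf9,0xee) → 11
  i=2: tail/keep → 211
  i=3: tail/keep → 20
  i=4: tail/keep → 92
  i=5: tail/keep → 84
  i=6: tail/keep → 94
  i=7: tail/keep → 192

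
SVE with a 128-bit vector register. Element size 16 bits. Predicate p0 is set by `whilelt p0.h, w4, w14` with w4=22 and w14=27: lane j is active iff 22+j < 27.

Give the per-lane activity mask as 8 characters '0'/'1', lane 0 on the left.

predicate = 11111000

lane count: 128 div 16 = 8
active while 22+j < 27, i.e. j ∈ [0,5) capped at 8 ⇒ 5
bits (lane 0 leftmost): 11111000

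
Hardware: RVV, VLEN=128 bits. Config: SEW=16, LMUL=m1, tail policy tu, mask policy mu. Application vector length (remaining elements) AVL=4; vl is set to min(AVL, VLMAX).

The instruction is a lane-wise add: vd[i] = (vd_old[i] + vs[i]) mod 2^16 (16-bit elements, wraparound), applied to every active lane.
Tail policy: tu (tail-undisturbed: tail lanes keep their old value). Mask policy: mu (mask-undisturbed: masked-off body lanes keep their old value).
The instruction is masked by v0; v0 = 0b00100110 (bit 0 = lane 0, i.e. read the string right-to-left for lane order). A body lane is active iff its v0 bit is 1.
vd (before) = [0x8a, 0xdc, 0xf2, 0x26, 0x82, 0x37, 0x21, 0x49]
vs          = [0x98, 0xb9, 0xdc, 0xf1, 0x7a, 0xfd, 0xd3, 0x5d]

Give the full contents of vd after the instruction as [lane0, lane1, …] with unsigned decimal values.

vd = [138, 405, 462, 38, 130, 55, 33, 73]

lanes per group: 128·1/16 = 8
vl = min(AVL, VLMAX) = min(4, 8) = 4
  i=0: mask-off/keep → 138
  i=1: add(0xdc,0xb9) → 405
  i=2: add(0xf2,0xdc) → 462
  i=3: mask-off/keep → 38
  i=4: tail/keep → 130
  i=5: tail/keep → 55
  i=6: tail/keep → 33
  i=7: tail/keep → 73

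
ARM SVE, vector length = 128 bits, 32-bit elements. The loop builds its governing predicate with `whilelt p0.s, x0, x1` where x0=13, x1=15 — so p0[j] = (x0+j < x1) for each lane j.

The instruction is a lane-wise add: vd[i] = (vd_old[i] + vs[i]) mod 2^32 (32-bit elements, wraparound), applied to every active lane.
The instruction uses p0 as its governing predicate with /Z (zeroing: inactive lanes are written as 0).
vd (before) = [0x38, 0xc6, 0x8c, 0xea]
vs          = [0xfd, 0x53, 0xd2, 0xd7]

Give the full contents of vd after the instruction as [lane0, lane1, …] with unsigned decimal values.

128-bit reg / 32-bit elem → 4 lanes
whilelt: lane j active iff 13+j < 15 → j < 2 → 2 active
lane  0: add(0x38,0xfd) ⇒ 0x135
lane  1: add(0xc6,0x53) ⇒ 0x119
lane  2: tail/zero ⇒ 0x00
lane  3: tail/zero ⇒ 0x00

vd = [309, 281, 0, 0]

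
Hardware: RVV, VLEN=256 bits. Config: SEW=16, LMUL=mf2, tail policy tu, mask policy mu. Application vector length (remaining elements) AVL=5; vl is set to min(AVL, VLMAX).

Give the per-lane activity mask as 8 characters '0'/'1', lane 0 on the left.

predicate = 11111000

lanes per group: 256·1/2/16 = 8
vl ← min(5, 8) = 5
bits (lane 0 leftmost): 11111000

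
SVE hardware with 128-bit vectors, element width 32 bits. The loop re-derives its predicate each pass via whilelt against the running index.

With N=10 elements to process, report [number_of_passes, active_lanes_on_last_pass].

lane count: 128 div 32 = 4
10 elements at 4/iter → 3 passes, remainder 2 on the last

[iterations, last_vl] = [3, 2]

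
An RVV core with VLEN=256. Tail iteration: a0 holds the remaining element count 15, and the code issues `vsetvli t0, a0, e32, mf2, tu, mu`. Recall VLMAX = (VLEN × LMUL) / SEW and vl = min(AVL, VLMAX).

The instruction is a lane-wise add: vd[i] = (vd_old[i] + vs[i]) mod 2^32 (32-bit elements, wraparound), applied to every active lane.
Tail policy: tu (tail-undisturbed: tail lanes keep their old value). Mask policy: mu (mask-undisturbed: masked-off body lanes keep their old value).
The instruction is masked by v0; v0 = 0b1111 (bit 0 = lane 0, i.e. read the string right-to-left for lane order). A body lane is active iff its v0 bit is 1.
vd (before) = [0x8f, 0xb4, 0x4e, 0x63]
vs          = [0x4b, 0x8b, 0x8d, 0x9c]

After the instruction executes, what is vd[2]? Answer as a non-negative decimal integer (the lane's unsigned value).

vd[2] = 219

VLMAX = VLEN×LMUL/SEW = 256×1/2/32 = 4
vl ← min(15, 4) = 4
vd[0] add(0x8f,0x4b) -> 0xda
vd[1] add(0xb4,0x8b) -> 0x13f
vd[2] add(0x4e,0x8d) -> 0xdb
vd[3] add(0x63,0x9c) -> 0xff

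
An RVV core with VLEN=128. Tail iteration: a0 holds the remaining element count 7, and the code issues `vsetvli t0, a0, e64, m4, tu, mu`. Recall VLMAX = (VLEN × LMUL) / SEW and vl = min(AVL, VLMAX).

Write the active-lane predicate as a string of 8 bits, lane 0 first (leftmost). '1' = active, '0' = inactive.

lanes per group: 128·4/64 = 8
vl ← min(7, 8) = 7
bits (lane 0 leftmost): 11111110

predicate = 11111110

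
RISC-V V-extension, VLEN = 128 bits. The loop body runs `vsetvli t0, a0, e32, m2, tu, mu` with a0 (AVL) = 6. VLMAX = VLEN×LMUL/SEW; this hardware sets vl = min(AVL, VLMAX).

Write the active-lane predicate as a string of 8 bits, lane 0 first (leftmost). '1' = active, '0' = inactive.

VLMAX = (128 × 2) / 32 = 8 lanes
AVL=6 ≤ VLMAX=8, so vl = 6
bits (lane 0 leftmost): 11111100

predicate = 11111100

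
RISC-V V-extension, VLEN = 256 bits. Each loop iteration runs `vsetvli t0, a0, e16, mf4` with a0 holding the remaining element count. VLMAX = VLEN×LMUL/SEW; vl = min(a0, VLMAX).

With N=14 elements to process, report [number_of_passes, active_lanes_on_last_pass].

VLMAX = VLEN×LMUL/SEW = 256×1/4/16 = 4
N=14: ⌈14/4⌉ = 4 iters; last vl = 14 − 3×4 = 2

[iterations, last_vl] = [4, 2]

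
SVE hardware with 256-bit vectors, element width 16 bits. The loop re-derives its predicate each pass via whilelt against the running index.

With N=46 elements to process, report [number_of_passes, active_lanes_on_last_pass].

register lanes = 256/16 = 16
N=46: ⌈46/16⌉ = 3 iters; last vl = 46 − 2×16 = 14

[iterations, last_vl] = [3, 14]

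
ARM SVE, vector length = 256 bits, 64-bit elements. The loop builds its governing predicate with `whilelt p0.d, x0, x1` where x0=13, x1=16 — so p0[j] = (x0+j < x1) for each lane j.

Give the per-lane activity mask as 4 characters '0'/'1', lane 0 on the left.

predicate = 1110

register lanes = 256/64 = 4
whilelt: lane j active iff 13+j < 16 → j < 3 → 3 active
bits (lane 0 leftmost): 1110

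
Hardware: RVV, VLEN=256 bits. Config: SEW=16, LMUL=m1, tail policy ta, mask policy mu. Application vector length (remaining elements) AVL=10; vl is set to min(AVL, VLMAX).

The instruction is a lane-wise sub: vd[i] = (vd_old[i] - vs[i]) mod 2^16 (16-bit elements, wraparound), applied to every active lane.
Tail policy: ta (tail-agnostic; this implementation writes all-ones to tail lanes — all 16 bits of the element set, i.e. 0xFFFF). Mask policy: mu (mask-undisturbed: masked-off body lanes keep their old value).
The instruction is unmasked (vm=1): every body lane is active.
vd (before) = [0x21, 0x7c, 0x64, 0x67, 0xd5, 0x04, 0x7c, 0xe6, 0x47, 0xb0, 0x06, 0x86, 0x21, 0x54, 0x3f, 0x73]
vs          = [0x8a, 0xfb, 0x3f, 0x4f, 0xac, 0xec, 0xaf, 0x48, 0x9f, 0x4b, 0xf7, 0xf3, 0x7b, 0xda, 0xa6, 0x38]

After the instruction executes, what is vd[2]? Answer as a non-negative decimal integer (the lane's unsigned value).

vd[2] = 37

VLMAX = VLEN×LMUL/SEW = 256×1/16 = 16
vl = min(AVL, VLMAX) = min(10, 16) = 10
vd[0] sub(0x21,0x8a) -> 0xff97
vd[1] sub(0x7c,0xfb) -> 0xff81
vd[2] sub(0x64,0x3f) -> 0x25
vd[3] sub(0x67,0x4f) -> 0x18
vd[4] sub(0xd5,0xac) -> 0x29
vd[5] sub(0x04,0xec) -> 0xff18
vd[6] sub(0x7c,0xaf) -> 0xffcd
vd[7] sub(0xe6,0x48) -> 0x9e
vd[8] sub(0x47,0x9f) -> 0xffa8
vd[9] sub(0xb0,0x4b) -> 0x65
vd[10] tail/ones -> 0xffff
vd[11] tail/ones -> 0xffff
vd[12] tail/ones -> 0xffff
vd[13] tail/ones -> 0xffff
vd[14] tail/ones -> 0xffff
vd[15] tail/ones -> 0xffff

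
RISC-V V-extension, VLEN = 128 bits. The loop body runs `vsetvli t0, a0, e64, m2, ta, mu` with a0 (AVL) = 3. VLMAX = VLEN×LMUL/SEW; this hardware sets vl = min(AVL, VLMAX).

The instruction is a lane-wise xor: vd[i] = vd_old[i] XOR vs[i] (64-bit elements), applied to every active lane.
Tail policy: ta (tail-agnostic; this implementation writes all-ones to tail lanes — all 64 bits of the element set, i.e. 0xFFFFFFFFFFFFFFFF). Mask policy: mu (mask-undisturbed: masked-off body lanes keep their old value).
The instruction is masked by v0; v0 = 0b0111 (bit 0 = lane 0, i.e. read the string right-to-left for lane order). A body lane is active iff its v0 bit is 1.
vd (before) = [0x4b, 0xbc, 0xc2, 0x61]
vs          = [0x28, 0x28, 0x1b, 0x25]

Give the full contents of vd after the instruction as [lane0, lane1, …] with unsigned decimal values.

VLMAX = VLEN×LMUL/SEW = 128×2/64 = 4
vl = min(AVL, VLMAX) = min(3, 4) = 3
  i=0: xor(0x4b,0x28) → 99
  i=1: xor(0xbc,0x28) → 148
  i=2: xor(0xc2,0x1b) → 217
  i=3: tail/ones → 18446744073709551615

vd = [99, 148, 217, 18446744073709551615]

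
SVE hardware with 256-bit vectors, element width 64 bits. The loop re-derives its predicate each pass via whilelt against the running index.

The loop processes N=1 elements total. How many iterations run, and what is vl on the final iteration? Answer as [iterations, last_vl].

256-bit reg / 64-bit elem → 4 lanes
N=1: ⌈1/4⌉ = 1 iters; last vl = 1 − 0×4 = 1

[iterations, last_vl] = [1, 1]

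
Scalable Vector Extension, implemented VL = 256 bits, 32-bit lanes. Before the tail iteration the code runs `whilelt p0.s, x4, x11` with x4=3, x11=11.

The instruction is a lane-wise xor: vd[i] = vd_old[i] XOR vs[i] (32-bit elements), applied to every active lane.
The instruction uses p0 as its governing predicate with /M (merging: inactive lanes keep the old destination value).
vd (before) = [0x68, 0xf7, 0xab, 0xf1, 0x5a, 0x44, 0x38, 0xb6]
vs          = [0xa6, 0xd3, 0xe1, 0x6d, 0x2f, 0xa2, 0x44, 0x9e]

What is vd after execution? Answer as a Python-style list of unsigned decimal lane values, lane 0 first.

vd = [206, 36, 74, 156, 117, 230, 124, 40]

lane count: 256 div 32 = 8
active while 3+j < 11, i.e. j ∈ [0,8) capped at 8 ⇒ 8
  i=0: xor(0x68,0xa6) → 206
  i=1: xor(0xf7,0xd3) → 36
  i=2: xor(0xab,0xe1) → 74
  i=3: xor(0xf1,0x6d) → 156
  i=4: xor(0x5a,0x2f) → 117
  i=5: xor(0x44,0xa2) → 230
  i=6: xor(0x38,0x44) → 124
  i=7: xor(0xb6,0x9e) → 40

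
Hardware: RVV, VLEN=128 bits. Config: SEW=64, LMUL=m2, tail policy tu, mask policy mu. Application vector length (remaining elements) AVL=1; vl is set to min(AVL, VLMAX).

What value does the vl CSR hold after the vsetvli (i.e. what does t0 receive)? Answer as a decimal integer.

vl = 1

VLMAX = VLEN×LMUL/SEW = 128×2/64 = 4
AVL=1 ≤ VLMAX=4, so vl = 1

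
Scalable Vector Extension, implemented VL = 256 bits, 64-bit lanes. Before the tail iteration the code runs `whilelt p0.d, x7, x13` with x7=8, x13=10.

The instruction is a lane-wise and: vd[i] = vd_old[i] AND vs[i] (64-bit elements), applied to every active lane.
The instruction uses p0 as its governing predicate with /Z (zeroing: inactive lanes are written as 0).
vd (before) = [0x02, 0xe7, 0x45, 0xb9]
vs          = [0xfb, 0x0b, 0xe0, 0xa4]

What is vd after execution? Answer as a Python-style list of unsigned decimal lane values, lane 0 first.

256-bit reg / 64-bit elem → 4 lanes
active while 8+j < 10, i.e. j ∈ [0,2) capped at 4 ⇒ 2
lane  0: and(0x02,0xfb) ⇒ 0x02
lane  1: and(0xe7,0x0b) ⇒ 0x03
lane  2: tail/zero ⇒ 0x00
lane  3: tail/zero ⇒ 0x00

vd = [2, 3, 0, 0]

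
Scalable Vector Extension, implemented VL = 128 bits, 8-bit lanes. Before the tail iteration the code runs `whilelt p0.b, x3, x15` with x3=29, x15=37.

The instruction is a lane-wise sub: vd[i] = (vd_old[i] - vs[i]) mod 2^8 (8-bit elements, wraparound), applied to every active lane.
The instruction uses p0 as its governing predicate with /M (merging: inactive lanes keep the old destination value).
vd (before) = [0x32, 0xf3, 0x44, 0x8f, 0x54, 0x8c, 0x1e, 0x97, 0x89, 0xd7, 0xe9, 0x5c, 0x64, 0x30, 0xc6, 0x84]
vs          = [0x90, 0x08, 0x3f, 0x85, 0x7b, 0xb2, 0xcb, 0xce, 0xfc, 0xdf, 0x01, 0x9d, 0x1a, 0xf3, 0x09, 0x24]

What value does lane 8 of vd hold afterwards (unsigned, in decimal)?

128-bit reg / 8-bit elem → 16 lanes
whilelt: lane j active iff 29+j < 37 → j < 8 → 8 active
lane  0: sub(0x32,0x90) ⇒ 0xa2
lane  1: sub(0xf3,0x08) ⇒ 0xeb
lane  2: sub(0x44,0x3f) ⇒ 0x05
lane  3: sub(0x8f,0x85) ⇒ 0x0a
lane  4: sub(0x54,0x7b) ⇒ 0xd9
lane  5: sub(0x8c,0xb2) ⇒ 0xda
lane  6: sub(0x1e,0xcb) ⇒ 0x53
lane  7: sub(0x97,0xce) ⇒ 0xc9
lane  8: tail/keep ⇒ 0x89
lane  9: tail/keep ⇒ 0xd7
lane 10: tail/keep ⇒ 0xe9
lane 11: tail/keep ⇒ 0x5c
lane 12: tail/keep ⇒ 0x64
lane 13: tail/keep ⇒ 0x30
lane 14: tail/keep ⇒ 0xc6
lane 15: tail/keep ⇒ 0x84

vd[8] = 137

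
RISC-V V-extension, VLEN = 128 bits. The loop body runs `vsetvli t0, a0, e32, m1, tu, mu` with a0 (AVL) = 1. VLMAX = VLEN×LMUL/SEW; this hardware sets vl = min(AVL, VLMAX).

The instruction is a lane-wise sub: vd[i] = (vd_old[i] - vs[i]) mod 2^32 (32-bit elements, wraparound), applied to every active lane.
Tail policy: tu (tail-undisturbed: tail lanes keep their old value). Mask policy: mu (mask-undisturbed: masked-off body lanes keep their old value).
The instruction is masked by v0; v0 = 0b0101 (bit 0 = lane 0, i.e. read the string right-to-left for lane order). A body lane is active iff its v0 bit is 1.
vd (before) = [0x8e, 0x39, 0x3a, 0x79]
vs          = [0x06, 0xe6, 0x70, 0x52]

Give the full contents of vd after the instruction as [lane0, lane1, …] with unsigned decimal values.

vd = [136, 57, 58, 121]

lanes per group: 128·1/32 = 4
AVL=1 ≤ VLMAX=4, so vl = 1
  i=0: sub(0x8e,0x06) → 136
  i=1: tail/keep → 57
  i=2: tail/keep → 58
  i=3: tail/keep → 121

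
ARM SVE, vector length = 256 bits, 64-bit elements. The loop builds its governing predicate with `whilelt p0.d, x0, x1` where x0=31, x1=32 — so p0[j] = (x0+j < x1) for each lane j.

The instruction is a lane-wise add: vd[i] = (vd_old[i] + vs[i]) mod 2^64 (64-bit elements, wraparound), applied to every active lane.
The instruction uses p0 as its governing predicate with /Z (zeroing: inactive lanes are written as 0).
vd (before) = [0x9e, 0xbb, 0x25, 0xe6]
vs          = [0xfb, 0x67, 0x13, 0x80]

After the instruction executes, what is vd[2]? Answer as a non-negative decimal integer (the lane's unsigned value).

vd[2] = 0

256-bit reg / 64-bit elem → 4 lanes
whilelt: lane j active iff 31+j < 32 → j < 1 → 1 active
vd[0] add(0x9e,0xfb) -> 0x199
vd[1] tail/zero -> 0x00
vd[2] tail/zero -> 0x00
vd[3] tail/zero -> 0x00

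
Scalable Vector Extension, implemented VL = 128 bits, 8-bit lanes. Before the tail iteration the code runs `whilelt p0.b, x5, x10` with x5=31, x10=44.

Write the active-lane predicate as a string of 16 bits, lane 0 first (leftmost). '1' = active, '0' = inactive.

lane count: 128 div 8 = 16
whilelt: lane j active iff 31+j < 44 → j < 13 → 13 active
bits (lane 0 leftmost): 1111111111111000

predicate = 1111111111111000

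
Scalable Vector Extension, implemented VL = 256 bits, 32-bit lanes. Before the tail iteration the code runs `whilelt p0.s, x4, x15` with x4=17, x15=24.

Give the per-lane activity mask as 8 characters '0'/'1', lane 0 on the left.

predicate = 11111110

256-bit reg / 32-bit elem → 8 lanes
active while 17+j < 24, i.e. j ∈ [0,7) capped at 8 ⇒ 7
bits (lane 0 leftmost): 11111110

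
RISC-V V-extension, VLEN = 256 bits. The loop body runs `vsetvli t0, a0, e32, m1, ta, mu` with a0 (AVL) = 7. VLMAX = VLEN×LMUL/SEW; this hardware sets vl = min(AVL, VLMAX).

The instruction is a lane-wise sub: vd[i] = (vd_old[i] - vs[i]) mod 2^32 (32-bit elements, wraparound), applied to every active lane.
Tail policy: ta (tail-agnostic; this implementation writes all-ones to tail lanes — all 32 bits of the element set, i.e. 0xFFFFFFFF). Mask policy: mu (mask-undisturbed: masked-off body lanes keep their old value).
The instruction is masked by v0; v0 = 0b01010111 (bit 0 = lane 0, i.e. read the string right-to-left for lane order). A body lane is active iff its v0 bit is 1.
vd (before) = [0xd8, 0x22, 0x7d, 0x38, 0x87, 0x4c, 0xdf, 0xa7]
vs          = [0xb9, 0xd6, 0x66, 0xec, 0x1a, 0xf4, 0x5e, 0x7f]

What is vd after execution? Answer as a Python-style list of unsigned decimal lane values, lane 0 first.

lanes per group: 256·1/32 = 8
AVL=7 ≤ VLMAX=8, so vl = 7
vd[0] sub(0xd8,0xb9) -> 0x1f
vd[1] sub(0x22,0xd6) -> 0xffffff4c
vd[2] sub(0x7d,0x66) -> 0x17
vd[3] mask-off/keep -> 0x38
vd[4] sub(0x87,0x1a) -> 0x6d
vd[5] mask-off/keep -> 0x4c
vd[6] sub(0xdf,0x5e) -> 0x81
vd[7] tail/ones -> 0xffffffff

vd = [31, 4294967116, 23, 56, 109, 76, 129, 4294967295]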